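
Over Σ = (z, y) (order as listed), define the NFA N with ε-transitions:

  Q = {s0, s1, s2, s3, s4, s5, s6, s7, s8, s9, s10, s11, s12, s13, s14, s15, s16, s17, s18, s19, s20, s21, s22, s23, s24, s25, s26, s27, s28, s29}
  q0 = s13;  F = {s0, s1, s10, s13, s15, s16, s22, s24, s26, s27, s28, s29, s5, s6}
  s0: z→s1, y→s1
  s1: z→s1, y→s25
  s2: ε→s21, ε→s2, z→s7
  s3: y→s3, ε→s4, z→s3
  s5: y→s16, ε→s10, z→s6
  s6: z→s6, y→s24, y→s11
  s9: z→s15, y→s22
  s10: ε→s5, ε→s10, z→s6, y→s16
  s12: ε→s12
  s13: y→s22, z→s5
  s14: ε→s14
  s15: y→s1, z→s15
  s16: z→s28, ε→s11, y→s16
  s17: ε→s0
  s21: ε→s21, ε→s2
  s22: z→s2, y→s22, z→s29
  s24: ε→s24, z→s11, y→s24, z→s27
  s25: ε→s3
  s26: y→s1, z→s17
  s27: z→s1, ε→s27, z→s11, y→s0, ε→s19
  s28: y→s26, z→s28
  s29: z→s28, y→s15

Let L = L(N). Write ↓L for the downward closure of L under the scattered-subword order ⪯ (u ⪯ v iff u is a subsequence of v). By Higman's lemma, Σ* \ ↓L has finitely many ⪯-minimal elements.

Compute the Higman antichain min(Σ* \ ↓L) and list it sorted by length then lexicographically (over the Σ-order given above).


|Q|=30, |F|=14, |δ|=53 (16 ε).
min D↑ (14 st, q0=0, F={13}): 0:z→1,y→2 1:z→3,y→4 2:z→5,y→2 3:z→3,y→6 4:z→7,y→4 5:z→7,y→8 6:z→9,y→6 7:z→7,y→10 8:z→8,y→11 9:z→11,y→12 10:z→12,y→11 11:z→11,y→13 12:z→11,y→11 13:z→13,y→13 [Hopcroft].
'yzyyy': N↓-sim [23, 19, 16, 8, 4, 3] end={s25,s3,s4} — reject; 5/5 deletions ∈↓L.
'zzyzzy': |S_i|=[23, 21, 15, 11, 9, 5, 3] end={s25,s3,s4} ∉↓L; 6/6 single-dels accept.
2 words, ⪯-incomp.

min(Σ*\↓L) = [yzyyy, zzyzzy].


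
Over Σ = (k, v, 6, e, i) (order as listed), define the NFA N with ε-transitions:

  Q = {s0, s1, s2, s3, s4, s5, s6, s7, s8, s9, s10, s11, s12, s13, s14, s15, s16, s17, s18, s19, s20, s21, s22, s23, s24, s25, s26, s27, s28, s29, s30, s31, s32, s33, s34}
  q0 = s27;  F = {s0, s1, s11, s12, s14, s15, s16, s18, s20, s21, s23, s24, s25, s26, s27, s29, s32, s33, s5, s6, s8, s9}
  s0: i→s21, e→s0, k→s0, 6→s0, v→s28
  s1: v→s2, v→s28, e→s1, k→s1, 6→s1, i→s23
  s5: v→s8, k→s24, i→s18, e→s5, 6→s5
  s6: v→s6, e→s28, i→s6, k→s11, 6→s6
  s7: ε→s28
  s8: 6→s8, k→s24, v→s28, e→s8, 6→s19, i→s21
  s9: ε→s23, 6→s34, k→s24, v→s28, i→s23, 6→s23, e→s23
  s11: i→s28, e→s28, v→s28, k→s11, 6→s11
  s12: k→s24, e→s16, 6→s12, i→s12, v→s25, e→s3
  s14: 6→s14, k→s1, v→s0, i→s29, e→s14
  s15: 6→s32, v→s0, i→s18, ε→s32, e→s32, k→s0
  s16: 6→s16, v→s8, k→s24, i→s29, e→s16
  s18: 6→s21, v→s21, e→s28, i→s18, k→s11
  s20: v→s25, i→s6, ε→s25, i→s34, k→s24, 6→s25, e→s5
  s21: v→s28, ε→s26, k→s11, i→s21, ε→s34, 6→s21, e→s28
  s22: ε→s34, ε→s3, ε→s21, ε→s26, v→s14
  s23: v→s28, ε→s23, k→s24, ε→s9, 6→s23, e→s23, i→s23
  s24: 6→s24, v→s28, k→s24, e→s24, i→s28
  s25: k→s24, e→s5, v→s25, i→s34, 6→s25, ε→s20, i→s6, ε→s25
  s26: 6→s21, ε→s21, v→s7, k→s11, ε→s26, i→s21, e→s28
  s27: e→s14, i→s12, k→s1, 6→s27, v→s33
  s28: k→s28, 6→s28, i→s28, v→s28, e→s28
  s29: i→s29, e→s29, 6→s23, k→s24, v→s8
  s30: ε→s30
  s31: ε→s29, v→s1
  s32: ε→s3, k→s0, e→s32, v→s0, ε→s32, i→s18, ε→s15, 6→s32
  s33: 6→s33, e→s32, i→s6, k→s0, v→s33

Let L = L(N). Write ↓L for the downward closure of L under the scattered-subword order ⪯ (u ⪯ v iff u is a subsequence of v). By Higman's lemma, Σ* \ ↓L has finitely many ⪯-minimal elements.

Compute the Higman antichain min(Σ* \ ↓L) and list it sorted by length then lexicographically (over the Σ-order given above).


min(Σ*\↓L) = [kv, vie, evv, iki, ei6v].

|Q|=35, |F|=22, |δ|=144 (21 ε).
min D↑ (19 st, q0=0, F={5}): 0:k→1,v→2,6→0,e→3,i→4 1:k→1,v→5,6→1,e→1,i→6 2:k→7,v→2,6→2,e→8,i→9 3:k→1,v→7,6→3,e→3,i→10 4:k→11,v→12,6→4,e→13,i→4 5:k→5,v→5,6→5,e→5,i→5 6:k→11,v→5,6→6,e→6,i→6 7:k→7,v→5,6→7,e→7,i→14 8:k→7,v→7,6→8,e→8,i→15 9:k→16,v→9,6→9,e→5,i→9 10:k→11,v→17,6→6,e→10,i→10 11:k→11,v→5,6→11,e→11,i→5 12:k→11,v→12,6→12,e→18,i→9 13:k→11,v→17,6→13,e→13,i→10 14:k→16,v→5,6→14,e→5,i→14 15:k→16,v→14,6→14,e→5,i→15 16:k→16,v→5,6→16,e→5,i→5 17:k→11,v→5,6→17,e→17,i→14 18:k→11,v→17,6→18,e→18,i→15 (ε-aug+det+¬).
'kv': N↓-sim [28, 12, 3] end={s2,s28,s7} ∉↓L; 2/2 single-dels accept.
'vie': run [28, 20, 8, 1] end={s28} ∉↓L; 3/3 del acc.
'evv': N↓-sim [28, 22, 11, 2] end={s28,s7} rej; 3/3 single-dels accept.
'iki': N↓-sim [28, 20, 3, 1] end={s28} rej; 3/3 single-dels accept.
'ei6v': run [28, 22, 13, 11, 2] end={s28,s7} ∉↓L; 4/4 del acc.
5 obstructions.


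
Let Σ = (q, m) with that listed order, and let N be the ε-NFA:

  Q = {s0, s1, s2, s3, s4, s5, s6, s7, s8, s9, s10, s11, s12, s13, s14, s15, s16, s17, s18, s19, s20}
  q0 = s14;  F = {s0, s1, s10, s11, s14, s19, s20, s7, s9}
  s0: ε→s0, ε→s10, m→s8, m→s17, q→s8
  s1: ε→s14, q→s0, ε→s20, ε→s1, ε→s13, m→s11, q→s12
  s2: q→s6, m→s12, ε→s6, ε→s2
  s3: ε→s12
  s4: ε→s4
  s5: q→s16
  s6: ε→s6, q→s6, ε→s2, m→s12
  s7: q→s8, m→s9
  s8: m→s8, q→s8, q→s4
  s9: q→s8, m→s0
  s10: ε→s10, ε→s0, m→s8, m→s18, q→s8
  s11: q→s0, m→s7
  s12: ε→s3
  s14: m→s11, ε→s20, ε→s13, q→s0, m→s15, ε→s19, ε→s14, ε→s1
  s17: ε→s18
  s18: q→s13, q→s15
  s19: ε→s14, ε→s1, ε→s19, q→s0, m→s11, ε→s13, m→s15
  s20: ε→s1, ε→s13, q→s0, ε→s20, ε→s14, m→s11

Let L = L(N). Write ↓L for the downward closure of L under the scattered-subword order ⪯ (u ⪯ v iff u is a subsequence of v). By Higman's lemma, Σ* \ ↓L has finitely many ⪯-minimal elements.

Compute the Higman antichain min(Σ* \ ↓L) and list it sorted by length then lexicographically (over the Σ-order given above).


min(Σ*\↓L) = [qq, qm, mmq, mmmmm].

|Q|=21, |F|=9, |δ|=62 (29 ε).
min D↑ (6 st, q0=0, F={3}): 0:q→1,m→2 1:q→3,m→3 2:q→1,m→4 3:q→3,m→3 4:q→3,m→5 5:q→3,m→1.
'qq': |S_i|=[17, 10, 4] end={s13,s15,s4,s8} — reject; 2/2 single-dels accept.
'qm': |S_i|=[17, 10, 6] end={s13,s15,s17,s18,s4,s8} — reject; 2/2 deletions ∈↓L.
'mmq': run [17, 11, 10, 4] end={s13,s15,s4,s8} rej; 3/3 del acc.
'mmmmm': |S_i|=[17, 11, 10, 9, 8, 6] end={s13,s15,s17,s18,s4,s8} — reject; 5/5 deletions ∈↓L.
4 obstructions.


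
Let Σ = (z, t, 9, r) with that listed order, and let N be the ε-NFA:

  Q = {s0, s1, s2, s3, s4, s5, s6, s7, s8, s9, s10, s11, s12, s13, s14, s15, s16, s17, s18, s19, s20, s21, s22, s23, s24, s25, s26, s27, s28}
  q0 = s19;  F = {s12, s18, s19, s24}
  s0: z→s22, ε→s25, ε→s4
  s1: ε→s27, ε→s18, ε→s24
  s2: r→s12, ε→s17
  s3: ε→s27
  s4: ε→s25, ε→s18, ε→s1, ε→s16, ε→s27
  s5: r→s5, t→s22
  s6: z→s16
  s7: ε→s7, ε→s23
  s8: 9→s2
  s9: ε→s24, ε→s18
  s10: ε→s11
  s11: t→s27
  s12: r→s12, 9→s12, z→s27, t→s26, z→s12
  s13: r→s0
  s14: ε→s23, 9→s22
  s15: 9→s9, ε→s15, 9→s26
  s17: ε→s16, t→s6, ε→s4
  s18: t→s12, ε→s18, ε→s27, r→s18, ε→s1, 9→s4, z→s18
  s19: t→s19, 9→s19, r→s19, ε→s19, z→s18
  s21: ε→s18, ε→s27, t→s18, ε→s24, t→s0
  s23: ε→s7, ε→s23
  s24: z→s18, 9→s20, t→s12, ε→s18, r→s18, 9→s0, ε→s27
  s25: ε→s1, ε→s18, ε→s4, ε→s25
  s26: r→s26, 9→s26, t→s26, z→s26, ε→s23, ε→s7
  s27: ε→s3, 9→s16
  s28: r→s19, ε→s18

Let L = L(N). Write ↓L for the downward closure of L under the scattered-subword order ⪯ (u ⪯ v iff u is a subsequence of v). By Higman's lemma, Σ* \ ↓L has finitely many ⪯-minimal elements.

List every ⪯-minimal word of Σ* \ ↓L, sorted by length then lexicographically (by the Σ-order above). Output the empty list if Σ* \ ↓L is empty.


Antichain: [ztt].

|Q|=29, |F|=4, |δ|=78 (40 ε).
min D↑ (4 st, q0=0, F={3}): 0:z→1,t→0,9→0,r→0 1:z→1,t→2,9→1,r→1 2:z→2,t→3,9→2,r→2 3:z→3,t→3,9→3,r→3 [Hopcroft].
'ztt': |S_i|=[16, 15, 7, 3] end={s23,s26,s7} — reject; 3/3 deletions ∈↓L.
1 obstructions.


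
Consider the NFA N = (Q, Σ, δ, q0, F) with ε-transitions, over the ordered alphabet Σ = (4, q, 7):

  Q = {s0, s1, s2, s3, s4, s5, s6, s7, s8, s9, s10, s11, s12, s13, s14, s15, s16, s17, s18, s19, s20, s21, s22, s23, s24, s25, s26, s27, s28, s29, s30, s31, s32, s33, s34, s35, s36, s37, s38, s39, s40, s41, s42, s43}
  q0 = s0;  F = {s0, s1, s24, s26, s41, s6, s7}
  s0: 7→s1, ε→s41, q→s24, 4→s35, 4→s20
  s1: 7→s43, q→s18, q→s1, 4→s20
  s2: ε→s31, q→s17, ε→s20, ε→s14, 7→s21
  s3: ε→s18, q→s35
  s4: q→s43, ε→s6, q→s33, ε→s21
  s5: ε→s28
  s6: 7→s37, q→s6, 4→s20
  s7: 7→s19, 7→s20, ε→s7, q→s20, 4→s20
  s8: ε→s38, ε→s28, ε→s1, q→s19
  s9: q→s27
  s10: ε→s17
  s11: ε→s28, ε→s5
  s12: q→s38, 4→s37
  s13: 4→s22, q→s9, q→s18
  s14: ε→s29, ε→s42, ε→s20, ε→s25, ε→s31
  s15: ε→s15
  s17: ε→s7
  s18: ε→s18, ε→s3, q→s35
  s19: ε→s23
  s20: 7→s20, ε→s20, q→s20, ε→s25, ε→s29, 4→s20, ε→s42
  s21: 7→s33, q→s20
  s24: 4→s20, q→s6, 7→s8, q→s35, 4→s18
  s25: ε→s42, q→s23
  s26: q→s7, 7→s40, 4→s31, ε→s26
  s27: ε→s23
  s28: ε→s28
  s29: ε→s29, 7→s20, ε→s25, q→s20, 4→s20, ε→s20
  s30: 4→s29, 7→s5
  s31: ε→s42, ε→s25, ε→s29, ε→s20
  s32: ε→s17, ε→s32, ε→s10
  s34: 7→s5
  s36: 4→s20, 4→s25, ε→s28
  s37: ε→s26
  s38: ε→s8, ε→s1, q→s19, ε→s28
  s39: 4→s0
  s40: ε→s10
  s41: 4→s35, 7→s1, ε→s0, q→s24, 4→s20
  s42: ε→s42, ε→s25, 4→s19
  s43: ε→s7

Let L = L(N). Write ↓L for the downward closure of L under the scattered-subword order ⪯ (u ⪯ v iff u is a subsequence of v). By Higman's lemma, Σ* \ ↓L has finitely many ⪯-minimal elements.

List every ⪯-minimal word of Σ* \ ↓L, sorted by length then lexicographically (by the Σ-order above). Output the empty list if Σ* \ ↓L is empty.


min(Σ*\↓L) = [4, 77q, 777, qq7qq, qq7q7].

|Q|=44, |F|=7, |δ|=110 (53 ε).
min D↑ (7 st, q0=0, F={1}): 0:4→1,q→2,7→3 1:4→1,q→1,7→1 2:4→1,q→4,7→3 3:4→1,q→3,7→5 4:4→1,q→4,7→6 5:4→1,q→1,7→1 6:4→1,q→5,7→5 (ε-aug+det+¬).
'4': run [25, 10] end={s18,s19,s20,s23,s25,s29,s3,s31,s35,s42} — reject; 1/1 deletions ∈↓L.
'77q': |S_i|=[25, 21, 11, 6] end={s19,s20,s23,s25,s29,s42} rej; 3/3 del acc.
'777': |S_i|=[25, 21, 11, 6] end={s19,s20,s23,s25,s29,s42} — reject; 3/3 single-dels accept.
'qq7qq': N↓-sim [25, 23, 19, 14, 7, 6] end={s19,s20,s23,s25,s29,s42} — reject; 5/5 single-dels accept.
'qq7q7': |S_i|=[25, 23, 19, 14, 7, 6] end={s19,s20,s23,s25,s29,s42} ∉↓L; 5/5 single-dels accept.
5 words, ⪯-incomp.


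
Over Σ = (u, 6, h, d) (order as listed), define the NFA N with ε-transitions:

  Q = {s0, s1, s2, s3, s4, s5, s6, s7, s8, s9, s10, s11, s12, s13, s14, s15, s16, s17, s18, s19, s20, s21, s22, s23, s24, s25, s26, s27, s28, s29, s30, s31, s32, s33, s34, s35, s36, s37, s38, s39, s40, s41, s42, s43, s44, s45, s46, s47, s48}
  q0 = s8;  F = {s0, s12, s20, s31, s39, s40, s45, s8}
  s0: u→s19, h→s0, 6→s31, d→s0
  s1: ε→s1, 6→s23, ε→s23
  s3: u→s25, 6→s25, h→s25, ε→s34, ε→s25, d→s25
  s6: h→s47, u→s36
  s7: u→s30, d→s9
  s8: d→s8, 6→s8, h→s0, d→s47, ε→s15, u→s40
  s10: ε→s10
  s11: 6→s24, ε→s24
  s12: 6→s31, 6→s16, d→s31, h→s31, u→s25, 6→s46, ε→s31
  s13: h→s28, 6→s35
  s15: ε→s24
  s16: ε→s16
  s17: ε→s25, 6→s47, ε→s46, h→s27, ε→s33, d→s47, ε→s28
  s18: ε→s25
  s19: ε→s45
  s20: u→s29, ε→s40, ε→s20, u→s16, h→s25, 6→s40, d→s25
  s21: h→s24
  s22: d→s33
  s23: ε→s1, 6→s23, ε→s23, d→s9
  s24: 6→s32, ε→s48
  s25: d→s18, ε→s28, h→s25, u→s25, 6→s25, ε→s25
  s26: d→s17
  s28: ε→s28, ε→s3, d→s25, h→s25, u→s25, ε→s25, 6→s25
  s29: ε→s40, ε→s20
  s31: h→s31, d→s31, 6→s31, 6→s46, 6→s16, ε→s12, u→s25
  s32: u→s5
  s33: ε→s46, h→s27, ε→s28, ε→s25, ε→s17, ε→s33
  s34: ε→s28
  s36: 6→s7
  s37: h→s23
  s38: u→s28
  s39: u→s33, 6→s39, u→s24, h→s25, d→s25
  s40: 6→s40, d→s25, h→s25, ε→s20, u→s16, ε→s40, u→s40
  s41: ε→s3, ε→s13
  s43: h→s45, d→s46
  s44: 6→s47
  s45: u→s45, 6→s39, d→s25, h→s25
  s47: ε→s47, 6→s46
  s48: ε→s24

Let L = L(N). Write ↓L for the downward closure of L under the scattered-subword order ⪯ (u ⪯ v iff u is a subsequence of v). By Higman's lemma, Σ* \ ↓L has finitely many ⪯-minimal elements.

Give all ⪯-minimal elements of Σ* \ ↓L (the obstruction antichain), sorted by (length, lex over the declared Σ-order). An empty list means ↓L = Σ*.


|Q|=49, |F|=8, |δ|=119 (41 ε).
min D↑ (7 st, q0=0, F={3}): 0:u→1,6→0,h→2,d→0 1:u→1,6→1,h→3,d→3 2:u→4,6→5,h→2,d→2 3:u→3,6→3,h→3,d→3 4:u→4,6→6,h→3,d→3 5:u→3,6→5,h→5,d→5 6:u→3,6→6,h→3,d→3 (ε-aug+det+¬).
'uh': N↓-sim [26, 21, 6] end={s18,s25,s27,s28,s3,s34} rej; 2/2 deletions ∈↓L.
'ud': N↓-sim [26, 21, 7] end={s18,s25,s28,s3,s34,s46,s47} — reject; 2/2 del acc.
'h6u': N↓-sim [26, 21, 18, 14] end={s17,s18,s24,s25,s27,s28,s3,s32,s33,s34,s46,s47,…} rej; 3/3 single-dels accept.
3 minimals (antichain).

Antichain: [uh, ud, h6u].


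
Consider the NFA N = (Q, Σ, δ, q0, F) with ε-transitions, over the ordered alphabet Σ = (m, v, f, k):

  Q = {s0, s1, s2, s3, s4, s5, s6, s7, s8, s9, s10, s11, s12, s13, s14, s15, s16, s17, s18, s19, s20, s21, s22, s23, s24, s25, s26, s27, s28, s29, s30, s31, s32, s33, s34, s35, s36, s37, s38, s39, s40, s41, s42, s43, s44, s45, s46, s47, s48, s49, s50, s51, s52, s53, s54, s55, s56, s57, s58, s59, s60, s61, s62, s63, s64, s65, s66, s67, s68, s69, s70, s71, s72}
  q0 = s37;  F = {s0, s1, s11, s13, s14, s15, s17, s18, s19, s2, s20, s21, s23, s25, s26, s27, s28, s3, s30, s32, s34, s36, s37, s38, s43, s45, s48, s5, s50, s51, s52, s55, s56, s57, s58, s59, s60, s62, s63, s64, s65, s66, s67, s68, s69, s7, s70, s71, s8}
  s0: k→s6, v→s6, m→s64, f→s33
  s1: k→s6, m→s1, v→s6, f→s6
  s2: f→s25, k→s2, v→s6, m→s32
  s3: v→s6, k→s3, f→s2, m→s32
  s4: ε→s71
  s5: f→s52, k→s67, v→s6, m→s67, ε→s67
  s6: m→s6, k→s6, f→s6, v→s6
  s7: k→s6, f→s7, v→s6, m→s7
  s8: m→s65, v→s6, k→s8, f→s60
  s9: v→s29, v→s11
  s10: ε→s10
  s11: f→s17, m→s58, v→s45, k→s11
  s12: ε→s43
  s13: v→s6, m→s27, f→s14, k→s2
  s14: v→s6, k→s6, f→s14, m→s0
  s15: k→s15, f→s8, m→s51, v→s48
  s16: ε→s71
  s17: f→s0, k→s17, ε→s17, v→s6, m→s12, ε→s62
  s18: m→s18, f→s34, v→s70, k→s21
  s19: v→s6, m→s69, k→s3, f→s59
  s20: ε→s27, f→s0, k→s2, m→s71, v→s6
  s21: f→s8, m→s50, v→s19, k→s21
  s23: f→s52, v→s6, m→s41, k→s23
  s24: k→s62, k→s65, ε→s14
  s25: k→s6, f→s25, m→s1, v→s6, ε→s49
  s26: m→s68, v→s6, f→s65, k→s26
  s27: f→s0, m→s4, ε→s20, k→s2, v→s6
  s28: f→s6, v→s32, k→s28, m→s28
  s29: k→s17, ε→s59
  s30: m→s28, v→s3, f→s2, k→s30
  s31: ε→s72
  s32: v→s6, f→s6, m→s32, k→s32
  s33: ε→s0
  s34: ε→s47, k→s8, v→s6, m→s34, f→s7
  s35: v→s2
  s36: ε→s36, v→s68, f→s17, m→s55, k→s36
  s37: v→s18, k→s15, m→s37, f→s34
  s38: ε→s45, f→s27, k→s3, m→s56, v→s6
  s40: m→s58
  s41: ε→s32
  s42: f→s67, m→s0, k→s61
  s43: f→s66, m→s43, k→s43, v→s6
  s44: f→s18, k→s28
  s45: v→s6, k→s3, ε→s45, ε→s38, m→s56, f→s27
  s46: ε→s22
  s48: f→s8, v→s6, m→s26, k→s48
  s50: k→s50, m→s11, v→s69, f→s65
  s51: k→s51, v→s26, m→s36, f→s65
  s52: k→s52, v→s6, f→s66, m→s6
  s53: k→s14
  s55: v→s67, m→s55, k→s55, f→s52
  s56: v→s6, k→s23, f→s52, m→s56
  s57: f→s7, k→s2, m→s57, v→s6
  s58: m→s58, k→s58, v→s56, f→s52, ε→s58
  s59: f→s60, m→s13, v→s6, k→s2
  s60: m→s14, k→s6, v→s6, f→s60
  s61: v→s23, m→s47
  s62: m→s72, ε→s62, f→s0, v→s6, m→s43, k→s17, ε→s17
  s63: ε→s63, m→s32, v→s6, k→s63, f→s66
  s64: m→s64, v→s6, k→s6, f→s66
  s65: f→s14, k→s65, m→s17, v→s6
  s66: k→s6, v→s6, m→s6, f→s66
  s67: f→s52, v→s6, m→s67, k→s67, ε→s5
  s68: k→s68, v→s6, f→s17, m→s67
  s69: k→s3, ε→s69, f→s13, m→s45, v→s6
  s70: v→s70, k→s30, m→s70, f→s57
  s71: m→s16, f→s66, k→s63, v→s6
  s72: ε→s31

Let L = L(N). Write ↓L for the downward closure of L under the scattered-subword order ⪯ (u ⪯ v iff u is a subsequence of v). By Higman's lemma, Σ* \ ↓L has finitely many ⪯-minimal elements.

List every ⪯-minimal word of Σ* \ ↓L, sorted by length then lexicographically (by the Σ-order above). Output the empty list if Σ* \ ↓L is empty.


|Q|=73, |F|=49, |δ|=244 (28 ε).
min D↑ (46 st, q0=0, F={6}): 0:m→0,v→1,f→2,k→3 1:m→1,v→4,f→2,k→5 2:m→2,v→6,f→7,k→8 3:m→9,v→10,f→8,k→3 4:m→4,v→4,f→11,k→12 5:m→13,v→14,f→8,k→5 6:m→6,v→6,f→6,k→6 7:m→7,v→6,f→7,k→6 8:m→15,v→6,f→16,k→8 9:m→17,v→18,f→15,k→9 10:m→18,v→6,f→8,k→10 11:m→11,v→6,f→7,k→19 12:m→20,v→21,f→19,k→12 13:m→22,v→23,f→15,k→13 14:m→23,v→6,f→24,k→21 15:m→25,v→6,f→26,k→15 16:m→26,v→6,f→16,k→6 17:m→27,v→28,f→25,k→17 18:m→28,v→6,f→15,k→18 19:m→29,v→6,f→30,k→19 20:m→20,v→29,f→6,k→20 21:m→29,v→6,f→19,k→21 22:m→31,v→32,f→25,k→22 23:m→32,v→6,f→33,k→21 24:m→33,v→6,f→16,k→19 25:m→34,v→6,f→35,k→25 26:m→35,v→6,f→26,k→6 27:m→27,v→36,f→37,k→27 28:m→36,v→6,f→25,k→28 29:m→29,v→6,f→6,k→29 30:m→38,v→6,f→30,k→6 31:m→31,v→39,f→37,k→31 32:m→39,v→6,f→40,k→21 33:m→40,v→6,f→26,k→19 34:m→34,v→6,f→41,k→34 35:m→42,v→6,f→35,k→6 36:m→36,v→6,f→37,k→36 37:m→6,v→6,f→41,k→37 38:m→38,v→6,f→6,k→6 39:m→39,v→6,f→37,k→43 40:m→44,v→6,f→35,k→19 41:m→6,v→6,f→41,k→6 42:m→42,v→6,f→41,k→6 43:m→29,v→6,f→37,k→43 44:m→44,v→6,f→41,k→45 45:m→29,v→6,f→41,k→45 (ε-aug+det+¬).
'fv': run [59, 33, 1] end={s6} — reject; 2/2 deletions ∈↓L.
'ffk': N↓-sim [59, 33, 11, 1] end={s6} ∉↓L; 3/3 del acc.
'kvv': run [59, 52, 42, 1] end={s6} rej; 3/3 del acc.
'vvkmf': |S_i|=[59, 54, 34, 14, 5, 1] end={s6} — reject; 5/5 deletions ∈↓L.
'kmmmfm': run [59, 52, 44, 37, 22, 3, 1] end={s6} ∉↓L; 6/6 del acc.
5 words, ⪯-incomp.

Antichain: [fv, ffk, kvv, vvkmf, kmmmfm].


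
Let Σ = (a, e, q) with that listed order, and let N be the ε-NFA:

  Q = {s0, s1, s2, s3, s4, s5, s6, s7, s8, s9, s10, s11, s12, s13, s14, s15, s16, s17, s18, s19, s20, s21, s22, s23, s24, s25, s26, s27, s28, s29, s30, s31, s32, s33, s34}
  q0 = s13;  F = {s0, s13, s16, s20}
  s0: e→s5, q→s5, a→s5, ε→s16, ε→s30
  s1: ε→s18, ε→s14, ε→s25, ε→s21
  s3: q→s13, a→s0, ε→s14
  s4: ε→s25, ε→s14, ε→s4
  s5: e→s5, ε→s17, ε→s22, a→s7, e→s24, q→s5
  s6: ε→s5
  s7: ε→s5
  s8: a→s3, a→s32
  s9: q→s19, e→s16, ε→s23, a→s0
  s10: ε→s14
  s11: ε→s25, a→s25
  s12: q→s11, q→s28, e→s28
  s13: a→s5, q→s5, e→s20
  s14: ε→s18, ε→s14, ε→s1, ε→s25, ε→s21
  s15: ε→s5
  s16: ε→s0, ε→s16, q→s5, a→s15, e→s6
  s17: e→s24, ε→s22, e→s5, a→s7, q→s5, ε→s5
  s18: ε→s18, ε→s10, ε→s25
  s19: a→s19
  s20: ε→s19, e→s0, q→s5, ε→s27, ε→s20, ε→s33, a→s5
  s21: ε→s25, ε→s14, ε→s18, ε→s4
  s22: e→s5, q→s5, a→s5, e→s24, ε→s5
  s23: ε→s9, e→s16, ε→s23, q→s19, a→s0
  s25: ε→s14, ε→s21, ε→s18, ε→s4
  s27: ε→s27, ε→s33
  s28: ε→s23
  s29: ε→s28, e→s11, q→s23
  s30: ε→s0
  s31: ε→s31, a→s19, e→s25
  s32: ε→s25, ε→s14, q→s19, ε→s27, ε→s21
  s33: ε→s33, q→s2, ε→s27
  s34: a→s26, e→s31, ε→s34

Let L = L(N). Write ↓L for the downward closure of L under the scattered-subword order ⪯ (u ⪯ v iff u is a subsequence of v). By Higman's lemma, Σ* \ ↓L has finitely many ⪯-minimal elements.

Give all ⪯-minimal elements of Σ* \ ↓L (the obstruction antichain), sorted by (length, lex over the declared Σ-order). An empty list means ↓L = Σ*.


A = [a, q, eee].

|Q|=35, |F|=4, |δ|=105 (58 ε).
min D↑ (4 st, q0=0, F={1}): 0:a→1,e→2,q→1 1:a→1,e→1,q→1 2:a→1,e→3,q→1 3:a→1,e→1,q→1 (ε-aug+det+¬).
'a': N↓-sim [16, 7] end={s15,s17,s19,s22,s24,s5,s7} ∉↓L; 1/1 single-dels accept.
'q': N↓-sim [16, 6] end={s17,s2,s22,s24,s5,s7} rej; 1/1 single-dels accept.
'eee': |S_i|=[16, 15, 10, 6] end={s17,s22,s24,s5,s6,s7} ∉↓L; 3/3 del acc.
3 words, ⪯-incomp.


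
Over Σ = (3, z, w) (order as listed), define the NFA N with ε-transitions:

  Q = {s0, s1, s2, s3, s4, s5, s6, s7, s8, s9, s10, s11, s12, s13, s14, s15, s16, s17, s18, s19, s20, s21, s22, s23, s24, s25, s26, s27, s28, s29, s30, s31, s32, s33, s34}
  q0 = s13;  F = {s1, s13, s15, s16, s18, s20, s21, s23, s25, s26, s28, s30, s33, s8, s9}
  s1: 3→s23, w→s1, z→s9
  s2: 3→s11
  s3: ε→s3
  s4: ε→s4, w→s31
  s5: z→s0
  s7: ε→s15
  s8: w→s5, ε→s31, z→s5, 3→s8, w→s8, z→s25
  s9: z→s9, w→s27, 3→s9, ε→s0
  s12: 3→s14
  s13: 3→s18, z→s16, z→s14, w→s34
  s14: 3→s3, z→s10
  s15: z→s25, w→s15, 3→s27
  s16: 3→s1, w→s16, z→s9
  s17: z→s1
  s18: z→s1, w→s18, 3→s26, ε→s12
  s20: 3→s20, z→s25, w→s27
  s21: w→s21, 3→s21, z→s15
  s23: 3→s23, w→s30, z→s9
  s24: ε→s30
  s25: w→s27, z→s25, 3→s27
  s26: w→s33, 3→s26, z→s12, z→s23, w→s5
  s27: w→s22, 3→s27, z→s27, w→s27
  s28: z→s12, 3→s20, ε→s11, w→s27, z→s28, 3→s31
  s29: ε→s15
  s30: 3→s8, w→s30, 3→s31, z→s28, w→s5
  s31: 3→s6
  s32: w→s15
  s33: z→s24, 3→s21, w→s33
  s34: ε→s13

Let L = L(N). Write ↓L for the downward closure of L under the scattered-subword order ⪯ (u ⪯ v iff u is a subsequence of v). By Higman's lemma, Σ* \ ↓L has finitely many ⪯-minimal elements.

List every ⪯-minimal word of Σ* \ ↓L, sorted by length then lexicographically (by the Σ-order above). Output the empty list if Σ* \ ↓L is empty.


|Q|=35, |F|=15, |δ|=77 (10 ε).
min D↑ (16 st, q0=0, F={8}): 0:3→1,z→2,w→0 1:3→3,z→4,w→1 2:3→4,z→5,w→2 3:3→3,z→6,w→7 4:3→6,z→5,w→4 5:3→5,z→5,w→8 6:3→6,z→5,w→9 7:3→10,z→9,w→7 8:3→8,z→8,w→8 9:3→11,z→12,w→9 10:3→10,z→13,w→10 11:3→11,z→14,w→11 12:3→15,z→12,w→8 13:3→8,z→14,w→13 14:3→8,z→14,w→8 15:3→15,z→14,w→8 [Hopcroft].
'zzw': N↓-sim [28, 22, 15, 2] end={s22,s27} ∉↓L; 3/3 deletions ∈↓L.
'33w3z3': N↓-sim [28, 25, 23, 20, 14, 7, 2] end={s22,s27} ∉↓L; 6/6 deletions ∈↓L.
2 obstructions.

Antichain: [zzw, 33w3z3].


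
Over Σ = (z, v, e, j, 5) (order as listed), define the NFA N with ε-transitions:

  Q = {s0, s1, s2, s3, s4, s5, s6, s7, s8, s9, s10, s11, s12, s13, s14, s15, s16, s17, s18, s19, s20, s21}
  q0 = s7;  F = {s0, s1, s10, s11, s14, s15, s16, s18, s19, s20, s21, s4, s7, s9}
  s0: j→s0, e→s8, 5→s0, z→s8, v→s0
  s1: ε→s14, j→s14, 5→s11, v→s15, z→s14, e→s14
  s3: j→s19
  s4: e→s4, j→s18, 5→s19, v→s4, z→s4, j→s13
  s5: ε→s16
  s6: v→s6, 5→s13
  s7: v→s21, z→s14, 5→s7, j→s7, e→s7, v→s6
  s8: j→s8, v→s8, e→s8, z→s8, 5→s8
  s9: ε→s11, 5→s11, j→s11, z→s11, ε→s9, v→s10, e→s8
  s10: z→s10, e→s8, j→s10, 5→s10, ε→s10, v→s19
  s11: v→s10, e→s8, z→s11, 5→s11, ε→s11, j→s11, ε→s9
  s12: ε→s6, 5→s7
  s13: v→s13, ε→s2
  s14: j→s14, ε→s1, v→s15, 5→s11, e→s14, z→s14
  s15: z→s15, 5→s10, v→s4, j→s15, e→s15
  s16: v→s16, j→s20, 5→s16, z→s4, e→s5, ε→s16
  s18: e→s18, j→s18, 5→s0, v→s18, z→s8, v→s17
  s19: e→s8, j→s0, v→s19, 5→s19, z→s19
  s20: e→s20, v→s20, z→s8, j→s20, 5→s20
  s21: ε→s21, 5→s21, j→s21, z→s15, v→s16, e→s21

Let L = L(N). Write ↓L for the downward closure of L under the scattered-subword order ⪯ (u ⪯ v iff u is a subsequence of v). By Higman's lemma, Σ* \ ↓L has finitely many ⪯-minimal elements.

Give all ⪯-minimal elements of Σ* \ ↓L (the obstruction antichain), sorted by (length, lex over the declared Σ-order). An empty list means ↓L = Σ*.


|Q|=22, |F|=14, |δ|=95 (12 ε).
min D↑ (13 st, q0=0, F={8}): 0:z→1,v→2,e→0,j→0,5→0 1:z→1,v→3,e→1,j→1,5→4 2:z→3,v→5,e→2,j→2,5→2 3:z→3,v→6,e→3,j→3,5→7 4:z→4,v→7,e→8,j→4,5→4 5:z→6,v→5,e→5,j→9,5→5 6:z→6,v→6,e→6,j→10,5→11 7:z→7,v→11,e→8,j→7,5→7 8:z→8,v→8,e→8,j→8,5→8 9:z→8,v→9,e→9,j→9,5→9 10:z→8,v→10,e→10,j→10,5→12 11:z→11,v→11,e→8,j→12,5→11 12:z→8,v→12,e→8,j→12,5→12 [Hopcroft].
'z5e': N↓-sim [20, 14, 6, 1] end={s8} ∉↓L; 3/3 del acc.
'vvjz': N↓-sim [20, 15, 12, 7, 1] end={s8} ∉↓L; 4/4 deletions ∈↓L.
2 obstructions.

Antichain: [z5e, vvjz].


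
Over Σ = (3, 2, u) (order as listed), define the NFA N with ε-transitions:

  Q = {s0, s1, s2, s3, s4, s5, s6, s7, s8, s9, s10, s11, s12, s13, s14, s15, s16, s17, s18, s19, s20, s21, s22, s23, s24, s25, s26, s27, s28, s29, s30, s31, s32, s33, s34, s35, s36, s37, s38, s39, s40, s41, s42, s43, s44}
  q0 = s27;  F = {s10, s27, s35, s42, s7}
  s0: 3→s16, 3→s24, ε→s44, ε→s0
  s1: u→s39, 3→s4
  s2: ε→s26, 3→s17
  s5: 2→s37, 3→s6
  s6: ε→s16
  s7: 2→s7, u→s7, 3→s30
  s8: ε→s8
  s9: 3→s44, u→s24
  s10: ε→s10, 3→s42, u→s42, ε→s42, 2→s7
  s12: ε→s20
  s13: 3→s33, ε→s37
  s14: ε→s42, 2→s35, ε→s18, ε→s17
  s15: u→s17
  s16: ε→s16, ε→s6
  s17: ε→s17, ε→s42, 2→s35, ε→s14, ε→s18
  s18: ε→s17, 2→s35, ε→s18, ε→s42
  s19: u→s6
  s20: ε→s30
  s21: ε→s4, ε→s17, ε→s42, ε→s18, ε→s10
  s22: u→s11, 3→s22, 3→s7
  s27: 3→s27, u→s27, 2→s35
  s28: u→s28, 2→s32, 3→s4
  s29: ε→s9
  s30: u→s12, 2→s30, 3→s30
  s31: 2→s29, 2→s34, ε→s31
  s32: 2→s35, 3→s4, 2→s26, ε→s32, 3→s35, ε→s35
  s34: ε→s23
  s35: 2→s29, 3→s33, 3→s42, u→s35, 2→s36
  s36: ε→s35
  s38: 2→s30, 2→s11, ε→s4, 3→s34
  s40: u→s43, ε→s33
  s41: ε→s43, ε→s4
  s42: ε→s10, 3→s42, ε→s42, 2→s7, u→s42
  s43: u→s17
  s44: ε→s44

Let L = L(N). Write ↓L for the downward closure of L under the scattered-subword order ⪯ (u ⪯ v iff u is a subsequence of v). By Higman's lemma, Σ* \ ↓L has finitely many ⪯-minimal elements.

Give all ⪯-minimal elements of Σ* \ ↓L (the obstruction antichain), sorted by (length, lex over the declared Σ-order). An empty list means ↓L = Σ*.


|Q|=45, |F|=5, |δ|=92 (40 ε).
min D↑ (5 st, q0=0, F={4}): 0:3→0,2→1,u→0 1:3→2,2→1,u→1 2:3→2,2→3,u→2 3:3→4,2→3,u→3 4:3→4,2→4,u→4 (ε-aug+det+¬).
'2323': N↓-sim [14, 13, 8, 4, 3] end={s12,s20,s30} ∉↓L; 4/4 del acc.
1 obstructions.

A = [2323].


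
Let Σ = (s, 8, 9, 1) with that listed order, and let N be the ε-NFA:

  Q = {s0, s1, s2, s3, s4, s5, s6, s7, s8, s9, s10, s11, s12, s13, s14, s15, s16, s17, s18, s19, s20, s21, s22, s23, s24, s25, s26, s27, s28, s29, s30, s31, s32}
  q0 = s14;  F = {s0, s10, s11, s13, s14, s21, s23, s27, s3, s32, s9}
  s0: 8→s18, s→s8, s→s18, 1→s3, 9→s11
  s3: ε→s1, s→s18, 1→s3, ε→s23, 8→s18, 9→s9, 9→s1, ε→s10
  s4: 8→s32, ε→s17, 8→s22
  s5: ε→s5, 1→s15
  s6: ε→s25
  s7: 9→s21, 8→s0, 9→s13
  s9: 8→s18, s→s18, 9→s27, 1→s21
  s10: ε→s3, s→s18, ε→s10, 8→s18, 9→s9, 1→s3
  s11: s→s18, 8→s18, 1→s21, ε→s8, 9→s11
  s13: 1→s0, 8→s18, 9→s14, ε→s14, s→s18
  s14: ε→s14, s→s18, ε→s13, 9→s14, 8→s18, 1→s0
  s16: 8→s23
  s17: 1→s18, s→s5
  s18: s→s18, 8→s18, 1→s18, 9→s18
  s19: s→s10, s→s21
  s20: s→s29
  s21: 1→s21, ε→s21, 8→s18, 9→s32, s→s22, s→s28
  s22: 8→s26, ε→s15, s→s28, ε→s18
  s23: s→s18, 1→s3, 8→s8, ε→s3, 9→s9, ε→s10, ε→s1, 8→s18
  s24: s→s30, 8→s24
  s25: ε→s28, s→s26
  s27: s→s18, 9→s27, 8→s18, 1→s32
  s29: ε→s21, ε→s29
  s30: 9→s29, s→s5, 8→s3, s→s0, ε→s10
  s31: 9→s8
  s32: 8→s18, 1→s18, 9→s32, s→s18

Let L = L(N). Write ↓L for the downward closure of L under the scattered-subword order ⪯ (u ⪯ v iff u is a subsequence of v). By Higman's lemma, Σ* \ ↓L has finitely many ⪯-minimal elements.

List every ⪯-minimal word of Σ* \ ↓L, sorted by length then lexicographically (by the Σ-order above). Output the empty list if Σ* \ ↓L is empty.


|Q|=33, |F|=11, |δ|=96 (22 ε).
min D↑ (9 st, q0=0, F={1}): 0:s→1,8→1,9→0,1→2 1:s→1,8→1,9→1,1→1 2:s→1,8→1,9→3,1→4 3:s→1,8→1,9→3,1→5 4:s→1,8→1,9→6,1→4 5:s→1,8→1,9→7,1→5 6:s→1,8→1,9→8,1→5 7:s→1,8→1,9→7,1→1 8:s→1,8→1,9→8,1→7.
's': run [18, 6] end={s15,s18,s22,s26,s28,s8} ∉↓L; 1/1 single-dels accept.
'8': |S_i|=[18, 3] end={s18,s26,s8} rej; 1/1 single-dels accept.
'19191': |S_i|=[18, 16, 12, 7, 2, 1] end={s18} ∉↓L; 5/5 deletions ∈↓L.
'119911': N↓-sim [18, 16, 14, 10, 3, 2, 1] end={s18} — reject; 6/6 single-dels accept.
4 words, ⪯-incomp.

A = [s, 8, 19191, 119911].


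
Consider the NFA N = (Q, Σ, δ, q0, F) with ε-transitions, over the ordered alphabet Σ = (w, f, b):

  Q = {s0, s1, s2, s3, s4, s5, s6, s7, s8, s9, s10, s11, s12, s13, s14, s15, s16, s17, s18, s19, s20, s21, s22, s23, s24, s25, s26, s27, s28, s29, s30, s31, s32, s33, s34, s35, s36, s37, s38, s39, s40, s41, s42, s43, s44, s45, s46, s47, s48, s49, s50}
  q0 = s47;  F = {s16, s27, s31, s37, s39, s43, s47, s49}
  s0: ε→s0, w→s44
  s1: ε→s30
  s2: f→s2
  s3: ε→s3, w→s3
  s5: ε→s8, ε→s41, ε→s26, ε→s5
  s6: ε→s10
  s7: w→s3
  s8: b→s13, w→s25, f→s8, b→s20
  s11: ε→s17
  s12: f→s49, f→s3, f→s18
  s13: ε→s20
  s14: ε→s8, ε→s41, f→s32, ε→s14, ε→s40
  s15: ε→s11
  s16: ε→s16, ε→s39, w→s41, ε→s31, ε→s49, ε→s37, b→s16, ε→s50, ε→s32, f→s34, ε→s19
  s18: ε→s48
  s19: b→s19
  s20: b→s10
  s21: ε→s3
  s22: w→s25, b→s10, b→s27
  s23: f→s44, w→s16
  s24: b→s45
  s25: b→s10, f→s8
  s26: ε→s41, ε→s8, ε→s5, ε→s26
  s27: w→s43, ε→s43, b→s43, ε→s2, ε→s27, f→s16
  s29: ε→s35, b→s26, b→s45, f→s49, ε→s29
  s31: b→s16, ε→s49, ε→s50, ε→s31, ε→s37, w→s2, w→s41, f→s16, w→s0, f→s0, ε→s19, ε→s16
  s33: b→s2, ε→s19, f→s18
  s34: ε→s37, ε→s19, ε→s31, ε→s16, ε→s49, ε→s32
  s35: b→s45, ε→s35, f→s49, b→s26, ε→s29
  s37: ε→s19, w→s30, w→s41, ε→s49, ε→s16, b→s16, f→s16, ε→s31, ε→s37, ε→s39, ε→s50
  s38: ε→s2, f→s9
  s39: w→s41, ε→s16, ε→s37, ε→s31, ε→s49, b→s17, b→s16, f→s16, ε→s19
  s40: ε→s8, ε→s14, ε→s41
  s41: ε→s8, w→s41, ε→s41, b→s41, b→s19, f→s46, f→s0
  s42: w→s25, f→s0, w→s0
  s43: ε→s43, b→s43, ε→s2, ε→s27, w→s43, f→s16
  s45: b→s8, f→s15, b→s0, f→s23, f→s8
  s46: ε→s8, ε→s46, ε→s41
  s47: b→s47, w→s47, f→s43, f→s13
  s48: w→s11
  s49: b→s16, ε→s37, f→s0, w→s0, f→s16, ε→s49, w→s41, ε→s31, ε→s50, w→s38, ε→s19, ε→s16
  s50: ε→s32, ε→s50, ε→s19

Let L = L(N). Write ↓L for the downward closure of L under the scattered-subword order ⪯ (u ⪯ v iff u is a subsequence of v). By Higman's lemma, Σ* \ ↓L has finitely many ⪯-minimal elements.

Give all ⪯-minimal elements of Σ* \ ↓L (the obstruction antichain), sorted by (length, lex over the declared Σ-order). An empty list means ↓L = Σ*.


|Q|=51, |F|=8, |δ|=160 (82 ε).
min D↑ (4 st, q0=0, F={3}): 0:w→0,f→1,b→0 1:w→1,f→2,b→1 2:w→3,f→2,b→2 3:w→3,f→3,b→3 [Hopcroft].
'ffw': |S_i|=[26, 25, 23, 14] end={s0,s10,s13,s19,s2,s20,s25,s30,s38,s41,s44,s46,…} — reject; 3/3 del acc.
1 obstructions.

A = [ffw].


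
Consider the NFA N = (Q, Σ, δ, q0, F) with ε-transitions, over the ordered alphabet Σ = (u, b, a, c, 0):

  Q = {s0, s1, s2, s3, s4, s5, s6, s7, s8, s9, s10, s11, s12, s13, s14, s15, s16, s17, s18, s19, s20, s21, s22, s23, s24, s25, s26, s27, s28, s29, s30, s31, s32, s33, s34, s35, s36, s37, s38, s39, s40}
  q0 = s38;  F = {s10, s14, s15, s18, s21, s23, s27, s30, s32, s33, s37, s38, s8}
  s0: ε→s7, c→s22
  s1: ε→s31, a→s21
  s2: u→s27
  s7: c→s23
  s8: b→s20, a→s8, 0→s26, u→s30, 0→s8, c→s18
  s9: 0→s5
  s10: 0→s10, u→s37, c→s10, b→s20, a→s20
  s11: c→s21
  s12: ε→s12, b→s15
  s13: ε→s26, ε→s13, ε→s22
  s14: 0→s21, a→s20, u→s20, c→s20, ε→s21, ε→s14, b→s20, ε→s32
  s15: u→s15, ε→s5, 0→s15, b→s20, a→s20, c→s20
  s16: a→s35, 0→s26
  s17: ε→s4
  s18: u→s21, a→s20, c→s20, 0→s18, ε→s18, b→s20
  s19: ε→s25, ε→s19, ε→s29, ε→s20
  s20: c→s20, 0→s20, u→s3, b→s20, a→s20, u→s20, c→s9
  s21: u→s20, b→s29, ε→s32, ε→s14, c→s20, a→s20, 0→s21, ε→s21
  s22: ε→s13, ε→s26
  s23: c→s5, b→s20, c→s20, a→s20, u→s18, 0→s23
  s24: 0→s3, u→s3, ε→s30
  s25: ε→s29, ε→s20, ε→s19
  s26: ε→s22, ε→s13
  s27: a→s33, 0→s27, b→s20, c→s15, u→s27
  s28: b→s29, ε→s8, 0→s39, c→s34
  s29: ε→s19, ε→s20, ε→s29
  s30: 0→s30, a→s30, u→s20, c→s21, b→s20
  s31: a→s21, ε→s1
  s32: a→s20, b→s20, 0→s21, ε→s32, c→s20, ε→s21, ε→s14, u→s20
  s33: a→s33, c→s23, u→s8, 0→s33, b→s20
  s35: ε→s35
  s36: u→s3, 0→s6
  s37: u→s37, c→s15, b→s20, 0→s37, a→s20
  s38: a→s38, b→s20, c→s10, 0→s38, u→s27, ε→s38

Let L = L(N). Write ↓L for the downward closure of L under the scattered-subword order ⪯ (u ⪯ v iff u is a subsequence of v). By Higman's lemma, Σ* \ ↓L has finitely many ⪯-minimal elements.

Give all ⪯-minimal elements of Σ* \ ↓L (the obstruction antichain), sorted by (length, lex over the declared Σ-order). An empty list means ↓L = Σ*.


|Q|=41, |F|=13, |δ|=128 (37 ε).
min D↑ (12 st, q0=0, F={2}): 0:u→1,b→2,a→0,c→3,0→0 1:u→1,b→2,a→4,c→5,0→1 2:u→2,b→2,a→2,c→2,0→2 3:u→6,b→2,a→2,c→3,0→3 4:u→7,b→2,a→4,c→8,0→4 5:u→5,b→2,a→2,c→2,0→5 6:u→6,b→2,a→2,c→5,0→6 7:u→9,b→2,a→7,c→10,0→7 8:u→10,b→2,a→2,c→2,0→8 9:u→2,b→2,a→9,c→11,0→9 10:u→11,b→2,a→2,c→2,0→10 11:u→2,b→2,a→2,c→2,0→11.
'b': N↓-sim [23, 7] end={s19,s20,s25,s29,s3,s5,s9} rej; 1/1 del acc.
'ca': N↓-sim [23, 15, 4] end={s20,s3,s5,s9} ∉↓L; 2/2 single-dels accept.
'ucc': N↓-sim [23, 21, 13, 4] end={s20,s3,s5,s9} ∉↓L; 3/3 single-dels accept.
'uauuu': run [23, 21, 18, 16, 11, 4] end={s20,s3,s5,s9} rej; 5/5 del acc.
4 obstructions.

A = [b, ca, ucc, uauuu].


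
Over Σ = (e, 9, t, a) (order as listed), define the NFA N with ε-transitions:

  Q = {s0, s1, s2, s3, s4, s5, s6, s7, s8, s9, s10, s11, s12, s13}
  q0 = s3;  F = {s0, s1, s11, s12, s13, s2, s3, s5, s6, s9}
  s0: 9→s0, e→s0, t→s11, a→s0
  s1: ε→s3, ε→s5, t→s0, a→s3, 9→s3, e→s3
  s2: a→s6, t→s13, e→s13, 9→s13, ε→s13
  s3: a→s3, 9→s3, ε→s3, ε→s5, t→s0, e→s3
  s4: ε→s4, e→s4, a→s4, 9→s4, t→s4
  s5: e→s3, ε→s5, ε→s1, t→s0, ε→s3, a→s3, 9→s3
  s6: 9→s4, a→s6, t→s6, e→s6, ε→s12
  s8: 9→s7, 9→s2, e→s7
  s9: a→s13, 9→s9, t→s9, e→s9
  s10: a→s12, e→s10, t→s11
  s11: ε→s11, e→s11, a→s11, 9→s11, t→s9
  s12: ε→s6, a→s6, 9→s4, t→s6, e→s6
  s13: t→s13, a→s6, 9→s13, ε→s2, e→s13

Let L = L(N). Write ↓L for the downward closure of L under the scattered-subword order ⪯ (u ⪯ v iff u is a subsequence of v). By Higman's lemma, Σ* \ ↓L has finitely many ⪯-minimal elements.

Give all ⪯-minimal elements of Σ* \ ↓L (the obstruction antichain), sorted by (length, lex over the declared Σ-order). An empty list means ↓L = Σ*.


Antichain: [tttaa9].

|Q|=14, |F|=10, |δ|=63 (13 ε).
min D↑ (7 st, q0=0, F={6}): 0:e→0,9→0,t→1,a→0 1:e→1,9→1,t→2,a→1 2:e→2,9→2,t→3,a→2 3:e→3,9→3,t→3,a→4 4:e→4,9→4,t→4,a→5 5:e→5,9→6,t→5,a→5 6:e→6,9→6,t→6,a→6.
'tttaa9': N↓-sim [11, 8, 7, 6, 5, 3, 1] end={s4} ∉↓L; 6/6 single-dels accept.
1 obstructions.


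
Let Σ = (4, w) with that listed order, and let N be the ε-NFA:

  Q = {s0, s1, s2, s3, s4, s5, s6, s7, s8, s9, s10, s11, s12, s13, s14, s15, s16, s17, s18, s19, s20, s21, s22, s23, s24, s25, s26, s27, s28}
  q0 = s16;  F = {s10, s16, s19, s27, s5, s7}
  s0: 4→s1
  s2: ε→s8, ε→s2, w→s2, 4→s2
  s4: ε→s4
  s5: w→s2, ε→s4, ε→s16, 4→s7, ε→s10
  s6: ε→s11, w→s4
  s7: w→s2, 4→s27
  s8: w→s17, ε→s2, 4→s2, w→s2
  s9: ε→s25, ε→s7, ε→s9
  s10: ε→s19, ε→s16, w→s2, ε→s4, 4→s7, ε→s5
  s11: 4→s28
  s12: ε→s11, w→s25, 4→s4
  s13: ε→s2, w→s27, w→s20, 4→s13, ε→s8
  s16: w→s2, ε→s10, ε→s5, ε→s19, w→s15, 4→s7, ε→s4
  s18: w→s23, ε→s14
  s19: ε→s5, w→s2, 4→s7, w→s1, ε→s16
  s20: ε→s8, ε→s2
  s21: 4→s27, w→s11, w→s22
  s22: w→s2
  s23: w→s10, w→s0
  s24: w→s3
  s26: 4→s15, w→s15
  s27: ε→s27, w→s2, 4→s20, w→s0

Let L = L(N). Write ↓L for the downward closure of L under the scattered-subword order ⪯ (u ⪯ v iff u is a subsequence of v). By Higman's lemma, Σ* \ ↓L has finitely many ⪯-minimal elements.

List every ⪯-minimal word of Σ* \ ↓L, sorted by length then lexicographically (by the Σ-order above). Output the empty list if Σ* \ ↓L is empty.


|Q|=29, |F|=6, |δ|=66 (28 ε).
min D↑ (4 st, q0=0, F={2}): 0:4→1,w→2 1:4→3,w→2 2:4→2,w→2 3:4→2,w→2 [Hopcroft].
'w': N↓-sim [14, 6] end={s0,s1,s15,s17,s2,s8} ∉↓L; 1/1 del acc.
'444': run [14, 8, 7, 5] end={s1,s17,s2,s20,s8} — reject; 3/3 del acc.
2 minimals (antichain).

A = [w, 444].


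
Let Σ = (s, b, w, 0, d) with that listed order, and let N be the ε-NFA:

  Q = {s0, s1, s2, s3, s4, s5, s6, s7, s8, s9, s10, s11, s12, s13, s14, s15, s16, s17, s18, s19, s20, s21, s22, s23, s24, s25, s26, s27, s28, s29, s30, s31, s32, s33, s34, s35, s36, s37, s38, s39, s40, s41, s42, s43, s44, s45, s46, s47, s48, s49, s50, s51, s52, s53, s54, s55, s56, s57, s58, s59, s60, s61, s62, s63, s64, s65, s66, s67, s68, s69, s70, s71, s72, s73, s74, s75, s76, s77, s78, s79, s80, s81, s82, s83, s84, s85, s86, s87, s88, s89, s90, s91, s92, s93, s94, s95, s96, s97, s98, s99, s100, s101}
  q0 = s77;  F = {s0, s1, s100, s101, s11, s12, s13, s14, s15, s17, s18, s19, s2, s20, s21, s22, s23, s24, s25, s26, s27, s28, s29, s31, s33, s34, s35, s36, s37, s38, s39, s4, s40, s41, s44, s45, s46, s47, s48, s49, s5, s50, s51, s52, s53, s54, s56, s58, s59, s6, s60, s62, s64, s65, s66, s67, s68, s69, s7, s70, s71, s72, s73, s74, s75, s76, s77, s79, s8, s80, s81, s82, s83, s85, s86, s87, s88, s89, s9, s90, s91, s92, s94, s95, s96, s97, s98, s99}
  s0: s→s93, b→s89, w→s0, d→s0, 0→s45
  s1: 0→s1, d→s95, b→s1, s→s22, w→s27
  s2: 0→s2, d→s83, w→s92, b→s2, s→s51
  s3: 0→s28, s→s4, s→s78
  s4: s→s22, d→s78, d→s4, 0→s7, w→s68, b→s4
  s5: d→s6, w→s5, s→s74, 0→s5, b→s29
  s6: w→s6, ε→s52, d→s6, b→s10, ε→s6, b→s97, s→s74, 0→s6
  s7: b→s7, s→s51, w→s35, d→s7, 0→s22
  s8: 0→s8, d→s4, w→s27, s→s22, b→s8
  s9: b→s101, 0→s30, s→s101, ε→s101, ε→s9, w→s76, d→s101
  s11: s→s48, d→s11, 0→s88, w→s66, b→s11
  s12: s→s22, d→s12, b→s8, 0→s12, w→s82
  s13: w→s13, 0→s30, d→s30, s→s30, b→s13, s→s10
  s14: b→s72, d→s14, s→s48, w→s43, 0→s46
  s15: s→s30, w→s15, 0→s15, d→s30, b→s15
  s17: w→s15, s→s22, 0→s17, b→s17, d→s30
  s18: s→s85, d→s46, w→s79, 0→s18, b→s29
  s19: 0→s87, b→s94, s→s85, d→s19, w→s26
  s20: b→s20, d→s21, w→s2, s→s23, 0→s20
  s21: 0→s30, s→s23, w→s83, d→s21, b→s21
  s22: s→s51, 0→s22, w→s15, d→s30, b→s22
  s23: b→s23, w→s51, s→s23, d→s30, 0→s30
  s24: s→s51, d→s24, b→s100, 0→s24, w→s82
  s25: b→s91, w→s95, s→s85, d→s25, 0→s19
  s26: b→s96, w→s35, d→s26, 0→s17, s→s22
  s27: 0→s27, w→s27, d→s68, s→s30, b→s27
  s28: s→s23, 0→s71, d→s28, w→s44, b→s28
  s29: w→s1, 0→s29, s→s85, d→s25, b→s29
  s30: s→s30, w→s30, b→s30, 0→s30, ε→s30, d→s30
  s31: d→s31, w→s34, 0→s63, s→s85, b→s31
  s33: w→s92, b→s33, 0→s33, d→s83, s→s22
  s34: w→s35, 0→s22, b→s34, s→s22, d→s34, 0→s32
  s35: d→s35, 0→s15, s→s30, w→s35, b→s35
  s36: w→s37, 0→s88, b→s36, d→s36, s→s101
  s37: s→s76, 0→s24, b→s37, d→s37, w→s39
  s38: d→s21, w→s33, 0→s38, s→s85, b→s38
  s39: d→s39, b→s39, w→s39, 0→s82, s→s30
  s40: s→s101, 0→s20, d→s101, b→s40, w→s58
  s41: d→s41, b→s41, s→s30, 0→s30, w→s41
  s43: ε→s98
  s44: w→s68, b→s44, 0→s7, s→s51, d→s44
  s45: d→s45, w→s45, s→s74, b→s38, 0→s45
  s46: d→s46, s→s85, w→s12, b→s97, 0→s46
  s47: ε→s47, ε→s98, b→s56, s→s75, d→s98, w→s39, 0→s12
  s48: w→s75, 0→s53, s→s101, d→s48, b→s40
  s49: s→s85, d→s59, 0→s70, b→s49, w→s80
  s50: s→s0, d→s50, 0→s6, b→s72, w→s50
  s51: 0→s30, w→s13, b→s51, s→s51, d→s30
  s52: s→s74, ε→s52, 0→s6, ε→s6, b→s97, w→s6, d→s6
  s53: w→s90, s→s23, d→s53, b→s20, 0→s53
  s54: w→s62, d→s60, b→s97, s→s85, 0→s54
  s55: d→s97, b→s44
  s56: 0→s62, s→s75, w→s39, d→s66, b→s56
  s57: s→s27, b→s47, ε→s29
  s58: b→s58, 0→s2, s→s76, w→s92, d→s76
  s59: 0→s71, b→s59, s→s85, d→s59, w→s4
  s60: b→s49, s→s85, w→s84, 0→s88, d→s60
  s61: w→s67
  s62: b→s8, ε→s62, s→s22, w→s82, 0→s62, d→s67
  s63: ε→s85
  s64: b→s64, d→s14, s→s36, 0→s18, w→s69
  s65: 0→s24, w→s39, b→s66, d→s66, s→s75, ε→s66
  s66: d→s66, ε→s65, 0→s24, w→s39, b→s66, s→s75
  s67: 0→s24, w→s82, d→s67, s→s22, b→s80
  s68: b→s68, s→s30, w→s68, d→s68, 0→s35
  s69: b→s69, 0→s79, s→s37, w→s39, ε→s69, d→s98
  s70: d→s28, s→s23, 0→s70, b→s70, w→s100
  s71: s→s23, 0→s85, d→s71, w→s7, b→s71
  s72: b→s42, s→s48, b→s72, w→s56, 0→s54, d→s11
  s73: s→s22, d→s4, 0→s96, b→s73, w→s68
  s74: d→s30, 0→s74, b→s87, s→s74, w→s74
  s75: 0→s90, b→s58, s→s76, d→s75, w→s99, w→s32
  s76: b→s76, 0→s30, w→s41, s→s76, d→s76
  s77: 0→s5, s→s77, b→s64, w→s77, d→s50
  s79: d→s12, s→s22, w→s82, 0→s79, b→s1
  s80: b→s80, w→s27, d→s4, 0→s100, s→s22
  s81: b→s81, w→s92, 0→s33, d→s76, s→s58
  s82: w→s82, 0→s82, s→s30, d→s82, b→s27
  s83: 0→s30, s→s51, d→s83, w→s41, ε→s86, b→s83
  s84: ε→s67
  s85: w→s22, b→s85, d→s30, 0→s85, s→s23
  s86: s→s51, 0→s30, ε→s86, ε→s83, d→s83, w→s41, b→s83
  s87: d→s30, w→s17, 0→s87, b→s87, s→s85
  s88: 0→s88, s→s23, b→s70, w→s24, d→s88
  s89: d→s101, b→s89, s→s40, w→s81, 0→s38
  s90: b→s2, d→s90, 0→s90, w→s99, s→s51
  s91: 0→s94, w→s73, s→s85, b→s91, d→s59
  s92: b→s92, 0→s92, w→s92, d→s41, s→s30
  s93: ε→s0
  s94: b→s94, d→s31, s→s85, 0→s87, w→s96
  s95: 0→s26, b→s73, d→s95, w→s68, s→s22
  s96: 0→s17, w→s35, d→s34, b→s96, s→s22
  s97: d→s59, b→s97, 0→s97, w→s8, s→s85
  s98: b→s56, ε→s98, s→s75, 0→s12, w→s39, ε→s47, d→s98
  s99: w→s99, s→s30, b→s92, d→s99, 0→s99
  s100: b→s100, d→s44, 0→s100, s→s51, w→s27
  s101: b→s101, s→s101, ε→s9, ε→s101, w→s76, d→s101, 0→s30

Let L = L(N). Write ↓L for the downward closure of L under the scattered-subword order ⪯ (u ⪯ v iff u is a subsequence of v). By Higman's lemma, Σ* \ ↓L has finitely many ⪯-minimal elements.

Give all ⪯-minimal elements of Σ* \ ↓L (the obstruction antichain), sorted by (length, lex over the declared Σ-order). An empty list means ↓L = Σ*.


|Q|=102, |F|=88, |δ|=484 (25 ε).
min D↑ (84 st, q0=0, F={23}): 0:s→0,b→1,w→0,0→2,d→3 1:s→4,b→1,w→5,0→6,d→7 2:s→8,b→9,w→2,0→2,d→10 3:s→11,b→12,w→3,0→10,d→3 4:s→13,b→4,w→14,0→15,d→4 5:s→14,b→5,w→16,0→17,d→18 6:s→19,b→9,w→17,0→6,d→20 7:s→21,b→12,w→18,0→20,d→7 8:s→8,b→22,w→8,0→8,d→23 9:s→19,b→9,w→24,0→9,d→25 10:s→8,b→26,w→10,0→10,d→10 11:s→11,b→27,w→11,0→28,d→11 12:s→21,b→12,w→29,0→30,d→31 13:s→13,b→13,w→32,0→23,d→13 14:s→32,b→14,w→16,0→33,d→14 15:s→34,b→35,w→33,0→15,d→15 16:s→23,b→16,w→16,0→36,d→16 17:s→37,b→24,w→36,0→17,d→38 18:s→39,b→29,w→16,0→38,d→18 19:s→34,b→19,w→37,0→19,d→23 20:s→19,b→26,w→38,0→20,d→20 21:s→13,b→40,w→39,0→41,d→21 22:s→19,b→22,w→42,0→22,d→23 23:s→23,b→23,w→23,0→23,d→23 24:s→37,b→24,w→43,0→24,d→44 25:s→19,b→45,w→44,0→46,d→25 26:s→19,b→26,w→47,0→26,d→48 27:s→40,b→27,w→49,0→50,d→13 28:s→8,b→50,w→28,0→28,d→28 29:s→39,b→29,w→16,0→51,d→52 30:s→19,b→26,w→51,0→30,d→53 31:s→21,b→31,w→52,0→15,d→31 32:s→32,b→32,w→54,0→23,d→32 33:s→55,b→56,w→36,0→33,d→33 34:s→34,b→34,w→55,0→23,d→23 35:s→34,b→35,w→56,0→35,d→57 36:s→23,b→43,w→36,0→36,d→36 37:s→55,b→37,w→58,0→37,d→23 38:s→37,b→47,w→36,0→38,d→38 39:s→32,b→59,w→60,0→61,d→39 40:s→13,b→40,w→59,0→62,d→13 41:s→34,b→62,w→61,0→41,d→41 42:s→37,b→42,w→58,0→42,d→23 43:s→23,b→43,w→43,0→43,d→63 44:s→37,b→64,w→63,0→65,d→44 45:s→19,b→45,w→64,0→66,d→48 46:s→19,b→66,w→65,0→22,d→46 47:s→37,b→47,w→43,0→47,d→67 48:s→19,b→48,w→67,0→68,d→48 49:s→59,b→49,w→69,0→70,d→32 50:s→19,b→50,w→70,0→50,d→71 51:s→37,b→47,w→36,0→51,d→72 52:s→39,b→52,w→16,0→33,d→52 53:s→19,b→73,w→72,0→15,d→53 54:s→23,b→54,w→54,0→23,d→54 55:s→55,b→55,w→74,0→23,d→23 56:s→55,b→56,w→43,0→56,d→75 57:s→34,b→57,w→75,0→68,d→57 58:s→23,b→58,w→58,0→58,d→23 59:s→32,b→59,w→69,0→76,d→32 60:s→23,b→69,w→60,0→60,d→60 61:s→55,b→76,w→60,0→61,d→61 62:s→34,b→62,w→76,0→62,d→71 63:s→23,b→63,w→63,0→77,d→63 64:s→37,b→64,w→63,0→78,d→67 65:s→37,b→78,w→77,0→42,d→65 66:s→19,b→66,w→78,0→22,d→79 67:s→37,b→67,w→63,0→80,d→67 68:s→34,b→68,w→80,0→19,d→68 69:s→23,b→69,w→69,0→69,d→54 70:s→37,b→70,w→69,0→70,d→81 71:s→34,b→71,w→81,0→23,d→71 72:s→37,b→82,w→36,0→33,d→72 73:s→19,b→73,w→82,0→35,d→48 74:s→23,b→74,w→74,0→23,d→23 75:s→55,b→75,w→63,0→80,d→75 76:s→55,b→76,w→69,0→76,d→81 77:s→23,b→77,w→77,0→58,d→77 78:s→37,b→78,w→77,0→42,d→83 79:s→19,b→79,w→83,0→19,d→79 80:s→55,b→80,w→77,0→37,d→80 81:s→55,b→81,w→54,0→23,d→81 82:s→37,b→82,w→43,0→56,d→67 83:s→37,b→83,w→77,0→37,d→83 (ε-aug+det+¬).
'0sd': N↓-sim [97, 69, 11, 1] end={s30} — reject; 3/3 deletions ∈↓L.
'bss0': run [97, 88, 41, 9, 1] end={s30} ∉↓L; 4/4 del acc.
'bwws': run [97, 88, 52, 13, 2] end={s10,s30} ∉↓L; 4/4 del acc.
'dsbd0': N↓-sim [97, 89, 36, 26, 12, 1] end={s30} ∉↓L; 5/5 deletions ∈↓L.
'0bd00d': N↓-sim [97, 69, 49, 35, 21, 12, 1] end={s30} ∉↓L; 6/6 deletions ∈↓L.
'dbd0s0': run [97, 89, 72, 55, 32, 5, 1] end={s30} ∉↓L; 6/6 del acc.
6 obstructions.

A = [0sd, bss0, bwws, dsbd0, 0bd00d, dbd0s0].
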